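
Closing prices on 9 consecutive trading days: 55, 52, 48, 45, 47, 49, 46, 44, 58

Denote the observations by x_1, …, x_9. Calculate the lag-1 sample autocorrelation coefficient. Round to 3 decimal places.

0.005

Mean x̄ = (55 + 52 + 48 + 45 + 47 + 49 + 46 + 44 + 58)/9 = 49.3333
Numerator Σ_{t=1}^{8}(x_t−x̄)(x_{t+1}−x̄) = 0.8889
Denominator Σ(x_t−x̄)² = 180.0000
r_1 = 0.8889 / 180.0000 = 0.005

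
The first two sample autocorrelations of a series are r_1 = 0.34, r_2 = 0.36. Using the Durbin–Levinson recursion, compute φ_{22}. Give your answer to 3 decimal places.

0.276

φ_{22} = (r_2 − r_1²) / (1 − r_1²)
r_1² = (0.34)² = 0.1156
Numerator = 0.36 − 0.1156 = 0.2444; denominator = 1 − 0.1156 = 0.8844
φ_{22} = 0.2444 / 0.8844 = 0.276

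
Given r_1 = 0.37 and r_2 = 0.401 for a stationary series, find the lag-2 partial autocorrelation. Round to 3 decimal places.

0.306

φ_{22} = (r_2 − r_1²) / (1 − r_1²)
r_1² = (0.37)² = 0.1369
Numerator = 0.401 − 0.1369 = 0.2641; denominator = 1 − 0.1369 = 0.8631
φ_{22} = 0.2641 / 0.8631 = 0.306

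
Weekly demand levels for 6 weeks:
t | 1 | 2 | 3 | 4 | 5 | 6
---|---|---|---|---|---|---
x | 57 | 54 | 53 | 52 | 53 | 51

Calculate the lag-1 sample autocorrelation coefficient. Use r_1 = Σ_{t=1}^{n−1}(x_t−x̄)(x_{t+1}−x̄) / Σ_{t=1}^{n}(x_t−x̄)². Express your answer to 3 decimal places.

0.182

Mean x̄ = (57 + 54 + 53 + 52 + 53 + 51)/6 = 53.3333
Deviations from mean: 3.6667, 0.6667, -0.3333, -1.3333, -0.3333, -2.3333
Σ(x_t−x̄)(x_{t+1}−x̄) = (2.4444) + (-0.2222) + (0.4444) + (0.4444) + (0.7778) = 3.8889
Denominator Σ(x_t−x̄)² = 21.3333
r_1 = 3.8889 / 21.3333 = 0.182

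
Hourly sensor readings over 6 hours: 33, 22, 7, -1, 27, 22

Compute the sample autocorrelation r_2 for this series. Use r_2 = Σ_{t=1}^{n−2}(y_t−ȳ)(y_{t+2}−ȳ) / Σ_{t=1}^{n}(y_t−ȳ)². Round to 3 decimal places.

Mean ȳ = (33 + 22 + 7 − 1 + 27 + 22)/6 = 18.3333
Deviations from mean: 14.6667, 3.6667, -11.3333, -19.3333, 8.6667, 3.6667
Σ(y_t−ȳ)(y_{t+2}−ȳ) = (-166.2222) + (-70.8889) + (-98.2222) + (-70.8889) = -406.2222
Denominator Σ(y_t−ȳ)² = 819.3333
r_2 = -406.2222 / 819.3333 = -0.496

-0.496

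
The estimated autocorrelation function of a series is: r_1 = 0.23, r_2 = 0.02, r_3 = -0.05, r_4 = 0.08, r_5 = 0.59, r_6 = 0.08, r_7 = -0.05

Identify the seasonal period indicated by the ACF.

5

The largest autocorrelation is r_5 = 0.59; the remaining lags stay at or below 0.23. The elevated value at lag 1 (0.23), dropping to 0.02 at lag 2, reflects decaying short-term dependence rather than seasonality.
The dominant spike at lag 5 indicates a seasonal period of 5.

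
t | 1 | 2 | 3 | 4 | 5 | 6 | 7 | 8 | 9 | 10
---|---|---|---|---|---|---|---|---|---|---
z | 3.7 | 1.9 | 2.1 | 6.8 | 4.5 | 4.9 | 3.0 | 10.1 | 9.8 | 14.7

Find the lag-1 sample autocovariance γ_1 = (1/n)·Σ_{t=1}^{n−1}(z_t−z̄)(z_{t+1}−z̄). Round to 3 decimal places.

Mean z̄ = (3.7 + 1.9 + 2.1 + 6.8 + 4.5 + 4.9 + 3.0 + 10.1 + 9.8 + 14.7)/10 = 6.1500
Σ_{t=1}^{9}(z_t−z̄)(z_{t+1}−z̄) = 63.1025
γ_1 = 63.1025 / 10 = 6.310

6.310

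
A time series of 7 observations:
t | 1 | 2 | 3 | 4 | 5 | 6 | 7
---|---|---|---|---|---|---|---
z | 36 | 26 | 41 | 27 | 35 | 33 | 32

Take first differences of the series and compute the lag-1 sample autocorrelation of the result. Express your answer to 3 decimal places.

-0.820

First differences Δz: -10, 15, -14, 8, -2, -1
Mean of differences = -0.6667
Numerator Σ(Δz_t−Δz̄)(Δz_{t+1}−Δz̄) = -481.7778
Denominator Σ(Δz_t−Δz̄)² = 587.3333
r_1(Δz) = -481.7778 / 587.3333 = -0.820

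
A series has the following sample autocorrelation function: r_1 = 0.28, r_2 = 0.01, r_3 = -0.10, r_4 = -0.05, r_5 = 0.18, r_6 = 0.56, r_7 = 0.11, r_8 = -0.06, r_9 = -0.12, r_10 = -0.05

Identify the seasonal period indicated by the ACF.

The largest autocorrelation is r_6 = 0.56; the remaining lags stay at or below 0.28. The elevated value at lag 1 (0.28), dropping to 0.01 at lag 2, reflects decaying short-term dependence rather than seasonality.
The dominant spike at lag 6 indicates a seasonal period of 6.

6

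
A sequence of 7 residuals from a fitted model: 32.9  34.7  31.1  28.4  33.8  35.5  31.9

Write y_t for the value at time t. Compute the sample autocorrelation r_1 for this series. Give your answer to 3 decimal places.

0.005

Mean ȳ = (32.9 + 34.7 + 31.1 + 28.4 + 33.8 + 35.5 + 31.9)/7 = 32.6143
Deviations from mean: 0.2857, 2.0857, -1.5143, -4.2143, 1.1857, 2.8857, -0.7143
Σ(y_t−ȳ)(y_{t+1}−ȳ) = (0.5959) + (-3.1584) + (6.3816) + (-4.9969) + (3.4216) + (-2.0612) = 0.1827
Denominator Σ(y_t−ȳ)² = 34.7286
r_1 = 0.1827 / 34.7286 = 0.005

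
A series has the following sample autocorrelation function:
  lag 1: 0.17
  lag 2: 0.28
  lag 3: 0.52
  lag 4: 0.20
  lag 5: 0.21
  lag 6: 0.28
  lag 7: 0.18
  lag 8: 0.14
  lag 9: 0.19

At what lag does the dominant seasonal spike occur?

The largest autocorrelation is r_3 = 0.52; the remaining lags stay at or below 0.28.
The dominant spike at lag 3 indicates a seasonal period of 3.

3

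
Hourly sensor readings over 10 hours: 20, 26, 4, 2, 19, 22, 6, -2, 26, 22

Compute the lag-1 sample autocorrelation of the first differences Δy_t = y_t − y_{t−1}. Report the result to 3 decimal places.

First differences Δy: 6, -22, -2, 17, 3, -16, -8, 28, -4
Mean of differences = 0.2222
Numerator Σ(Δy_t−Δȳ)(Δy_{t+1}−Δȳ) = -327.0494
Denominator Σ(Δy_t−Δȳ)² = 1941.5556
r_1(Δy) = -327.0494 / 1941.5556 = -0.168

-0.168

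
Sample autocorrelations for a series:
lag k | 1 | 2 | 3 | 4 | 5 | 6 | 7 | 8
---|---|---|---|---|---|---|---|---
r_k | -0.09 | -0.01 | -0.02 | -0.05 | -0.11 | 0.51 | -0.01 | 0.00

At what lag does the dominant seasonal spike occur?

The largest autocorrelation is r_6 = 0.51; the remaining lags stay at or below 0.00.
The dominant spike at lag 6 indicates a seasonal period of 6.

6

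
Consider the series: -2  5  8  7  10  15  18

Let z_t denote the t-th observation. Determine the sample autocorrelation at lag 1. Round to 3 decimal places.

0.416

Mean z̄ = (-2 + 5 + 8 + 7 + 10 + 15 + 18)/7 = 8.7143
Deviations from mean: -10.7143, -3.7143, -0.7143, -1.7143, 1.2857, 6.2857, 9.2857
Σ(z_t−z̄)(z_{t+1}−z̄) = (39.7959) + (2.6531) + (1.2245) + (-2.2041) + (8.0816) + (58.3673) = 107.9184
Denominator Σ(z_t−z̄)² = 259.4286
r_1 = 107.9184 / 259.4286 = 0.416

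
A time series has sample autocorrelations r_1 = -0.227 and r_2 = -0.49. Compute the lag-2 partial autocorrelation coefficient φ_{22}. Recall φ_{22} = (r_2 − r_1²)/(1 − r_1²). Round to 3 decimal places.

-0.571

φ_{22} = (r_2 − r_1²) / (1 − r_1²)
r_1² = (-0.227)² = 0.051529
Numerator = -0.49 − 0.0515 = -0.5415; denominator = 1 − 0.0515 = 0.9485
φ_{22} = -0.5415 / 0.9485 = -0.571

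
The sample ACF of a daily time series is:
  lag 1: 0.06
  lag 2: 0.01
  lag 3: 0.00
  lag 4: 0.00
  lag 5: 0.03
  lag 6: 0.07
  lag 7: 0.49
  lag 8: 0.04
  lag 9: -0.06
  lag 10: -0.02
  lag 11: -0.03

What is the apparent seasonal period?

The largest autocorrelation is r_7 = 0.49; the remaining lags stay at or below 0.07.
The dominant spike at lag 7 indicates a seasonal period of 7.

7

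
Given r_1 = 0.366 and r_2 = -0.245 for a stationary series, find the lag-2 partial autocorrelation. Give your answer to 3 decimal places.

-0.438

φ_{22} = (r_2 − r_1²) / (1 − r_1²)
r_1² = (0.366)² = 0.133956
Numerator = -0.245 − 0.1340 = -0.3790; denominator = 1 − 0.1340 = 0.8660
φ_{22} = -0.3790 / 0.8660 = -0.438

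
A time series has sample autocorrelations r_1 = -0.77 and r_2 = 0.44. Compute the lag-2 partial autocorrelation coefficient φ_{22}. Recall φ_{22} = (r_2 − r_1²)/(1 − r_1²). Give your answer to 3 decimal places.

φ_{22} = (r_2 − r_1²) / (1 − r_1²)
r_1² = (-0.77)² = 0.5929
Numerator = 0.44 − 0.5929 = -0.1529; denominator = 1 − 0.5929 = 0.4071
φ_{22} = -0.1529 / 0.4071 = -0.376

-0.376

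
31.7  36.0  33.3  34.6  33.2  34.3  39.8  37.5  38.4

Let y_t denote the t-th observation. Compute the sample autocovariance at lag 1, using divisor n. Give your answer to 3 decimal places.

1.451

Mean ȳ = (31.7 + 36.0 + 33.3 + 34.6 + 33.2 + 34.3 + 39.8 + 37.5 + 38.4)/9 = 35.4222
Σ_{t=1}^{8}(y_t−ȳ)(y_{t+1}−ȳ) = 13.0595
γ_1 = 13.0595 / 9 = 1.451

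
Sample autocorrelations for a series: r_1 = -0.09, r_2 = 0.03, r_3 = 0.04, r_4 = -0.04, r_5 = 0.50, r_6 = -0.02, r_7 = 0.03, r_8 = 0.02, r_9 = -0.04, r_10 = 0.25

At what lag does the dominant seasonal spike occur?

5

The largest autocorrelation is r_5 = 0.50, with a weaker echo at lag 10 (0.25); the remaining lags stay at or below 0.04.
The dominant spike at lag 5 indicates a seasonal period of 5.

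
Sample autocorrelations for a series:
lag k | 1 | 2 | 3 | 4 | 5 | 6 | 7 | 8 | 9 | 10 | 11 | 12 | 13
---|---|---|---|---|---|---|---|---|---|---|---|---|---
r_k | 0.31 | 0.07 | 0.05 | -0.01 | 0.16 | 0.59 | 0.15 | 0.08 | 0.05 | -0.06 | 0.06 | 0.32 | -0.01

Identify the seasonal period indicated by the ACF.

6

The largest autocorrelation is r_6 = 0.59, with a weaker echo at lag 12 (0.32); the remaining lags stay at or below 0.31. The elevated value at lag 1 (0.31), dropping to 0.07 at lag 2, reflects decaying short-term dependence rather than seasonality.
The dominant spike at lag 6 indicates a seasonal period of 6.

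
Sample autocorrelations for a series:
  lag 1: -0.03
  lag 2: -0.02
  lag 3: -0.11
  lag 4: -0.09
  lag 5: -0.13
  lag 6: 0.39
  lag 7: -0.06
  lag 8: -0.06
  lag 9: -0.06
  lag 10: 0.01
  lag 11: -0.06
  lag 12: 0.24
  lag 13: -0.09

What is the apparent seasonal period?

The largest autocorrelation is r_6 = 0.39, with a weaker echo at lag 12 (0.24); the remaining lags stay at or below 0.01.
The dominant spike at lag 6 indicates a seasonal period of 6.

6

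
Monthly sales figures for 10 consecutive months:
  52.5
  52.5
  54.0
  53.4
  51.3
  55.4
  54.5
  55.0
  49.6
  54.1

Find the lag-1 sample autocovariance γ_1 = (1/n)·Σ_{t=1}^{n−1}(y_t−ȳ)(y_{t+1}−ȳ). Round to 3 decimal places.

-0.899

Mean ȳ = (52.5 + 52.5 + 54.0 + 53.4 + 51.3 + 55.4 + 54.5 + 55.0 + 49.6 + 54.1)/10 = 53.2300
Σ_{t=1}^{9}(y_t−ȳ)(y_{t+1}−ȳ) = -8.9939
γ_1 = -8.9939 / 10 = -0.899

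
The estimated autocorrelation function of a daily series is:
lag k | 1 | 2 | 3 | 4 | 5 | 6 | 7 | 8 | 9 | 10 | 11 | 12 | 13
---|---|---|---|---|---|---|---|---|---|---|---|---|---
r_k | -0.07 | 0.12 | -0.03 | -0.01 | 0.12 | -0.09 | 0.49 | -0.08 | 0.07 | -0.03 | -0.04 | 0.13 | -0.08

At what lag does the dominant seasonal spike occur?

7

The largest autocorrelation is r_7 = 0.49; the remaining lags stay at or below 0.13.
The dominant spike at lag 7 indicates a seasonal period of 7.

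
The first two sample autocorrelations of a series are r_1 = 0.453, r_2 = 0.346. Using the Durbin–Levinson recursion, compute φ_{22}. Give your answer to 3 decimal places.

0.177

φ_{22} = (r_2 − r_1²) / (1 − r_1²)
r_1² = (0.453)² = 0.205209
Numerator = 0.346 − 0.2052 = 0.1408; denominator = 1 − 0.2052 = 0.7948
φ_{22} = 0.1408 / 0.7948 = 0.177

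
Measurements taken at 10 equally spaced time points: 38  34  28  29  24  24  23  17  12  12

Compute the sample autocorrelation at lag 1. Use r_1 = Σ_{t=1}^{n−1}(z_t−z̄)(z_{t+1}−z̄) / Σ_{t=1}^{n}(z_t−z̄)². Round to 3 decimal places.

0.645

Mean z̄ = (38 + 34 + 28 + 29 + 24 + 24 + 23 + 17 + 12 + 12)/10 = 24.1000
Numerator Σ_{t=1}^{9}(z_t−z̄)(z_{t+1}−z̄) = 435.0900
Denominator Σ(z_t−z̄)² = 674.9000
r_1 = 435.0900 / 674.9000 = 0.645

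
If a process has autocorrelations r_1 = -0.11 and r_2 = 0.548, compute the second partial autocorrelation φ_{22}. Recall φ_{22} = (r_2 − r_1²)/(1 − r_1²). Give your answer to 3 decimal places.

φ_{22} = (r_2 − r_1²) / (1 − r_1²)
r_1² = (-0.11)² = 0.0121
Numerator = 0.548 − 0.0121 = 0.5359; denominator = 1 − 0.0121 = 0.9879
φ_{22} = 0.5359 / 0.9879 = 0.542

0.542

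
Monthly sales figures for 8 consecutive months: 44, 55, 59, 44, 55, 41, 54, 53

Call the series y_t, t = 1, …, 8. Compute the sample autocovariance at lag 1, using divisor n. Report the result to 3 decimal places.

-17.924

Mean ȳ = (44 + 55 + 59 + 44 + 55 + 41 + 54 + 53)/8 = 50.6250
Σ_{t=1}^{7}(y_t−ȳ)(y_{t+1}−ȳ) = -143.3906
γ_1 = -143.3906 / 8 = -17.924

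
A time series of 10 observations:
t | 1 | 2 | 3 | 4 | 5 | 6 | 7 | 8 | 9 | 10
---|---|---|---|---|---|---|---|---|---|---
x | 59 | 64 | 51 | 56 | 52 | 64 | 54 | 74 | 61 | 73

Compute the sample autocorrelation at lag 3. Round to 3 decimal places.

Mean x̄ = (59 + 64 + 51 + 56 + 52 + 64 + 54 + 74 + 61 + 73)/10 = 60.8000
Numerator Σ_{t=1}^{7}(x_t−x̄)(x_{t+3}−x̄) = -216.7200
Denominator Σ(x_t−x̄)² = 589.6000
r_3 = -216.7200 / 589.6000 = -0.368

-0.368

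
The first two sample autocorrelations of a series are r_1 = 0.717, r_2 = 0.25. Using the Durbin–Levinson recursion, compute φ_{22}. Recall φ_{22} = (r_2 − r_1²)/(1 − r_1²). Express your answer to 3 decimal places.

φ_{22} = (r_2 − r_1²) / (1 − r_1²)
r_1² = (0.717)² = 0.514089
Numerator = 0.25 − 0.5141 = -0.2641; denominator = 1 − 0.5141 = 0.4859
φ_{22} = -0.2641 / 0.4859 = -0.543

-0.543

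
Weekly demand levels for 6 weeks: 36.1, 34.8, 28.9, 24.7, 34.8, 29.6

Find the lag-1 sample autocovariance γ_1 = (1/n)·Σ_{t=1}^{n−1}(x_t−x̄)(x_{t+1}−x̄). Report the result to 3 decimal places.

Mean x̄ = (36.1 + 34.8 + 28.9 + 24.7 + 34.8 + 29.6)/6 = 31.4833
Σ_{t=1}^{5}(x_t−x̄)(x_{t+1}−x̄) = -4.4769
γ_1 = -4.4769 / 6 = -0.746

-0.746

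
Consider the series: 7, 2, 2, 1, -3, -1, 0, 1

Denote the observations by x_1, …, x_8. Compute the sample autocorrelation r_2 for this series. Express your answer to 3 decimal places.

Mean x̄ = (7 + 2 + 2 + 1 − 3 − 1 + 0 + 1)/8 = 1.1250
Deviations from mean: 5.8750, 0.8750, 0.8750, -0.1250, -4.1250, -2.1250, -1.1250, -0.1250
Numerator Σ_{t=1}^{6}(x_t−x̄)(x_{t+2}−x̄) = 6.5938
Denominator Σ(x_t−x̄)² = 58.8750
r_2 = 6.5938 / 58.8750 = 0.112

0.112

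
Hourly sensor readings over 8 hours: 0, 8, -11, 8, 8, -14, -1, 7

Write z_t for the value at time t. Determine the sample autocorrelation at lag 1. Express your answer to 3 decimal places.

-0.389

Mean z̄ = (0 + 8 − 11 + 8 + 8 − 14 − 1 + 7)/8 = 0.6250
Deviations from mean: -0.6250, 7.3750, -11.6250, 7.3750, 7.3750, -14.6250, -1.6250, 6.3750
Σ(z_t−z̄)(z_{t+1}−z̄) = (-4.6094) + (-85.7344) + (-85.7344) + (54.3906) + (-107.8594) + (23.7656) + (-10.3594) = -216.1406
Denominator Σ(z_t−z̄)² = 555.8750
r_1 = -216.1406 / 555.8750 = -0.389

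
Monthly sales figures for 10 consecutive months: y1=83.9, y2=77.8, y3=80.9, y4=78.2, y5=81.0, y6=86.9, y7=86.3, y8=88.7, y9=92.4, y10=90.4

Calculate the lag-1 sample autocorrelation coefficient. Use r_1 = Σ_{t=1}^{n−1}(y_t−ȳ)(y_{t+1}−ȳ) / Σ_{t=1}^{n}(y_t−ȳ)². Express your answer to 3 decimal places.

Mean ȳ = (83.9 + 77.8 + 80.9 + 78.2 + 81.0 + 86.9 + 86.3 + 88.7 + 92.4 + 90.4)/10 = 84.6500
Numerator Σ_{t=1}^{9}(y_t−ȳ)(y_{t+1}−ȳ) = 156.6875
Denominator Σ(y_t−ȳ)² = 233.7850
r_1 = 156.6875 / 233.7850 = 0.670

0.670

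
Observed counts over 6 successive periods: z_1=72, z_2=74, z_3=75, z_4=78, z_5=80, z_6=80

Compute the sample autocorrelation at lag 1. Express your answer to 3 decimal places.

Mean z̄ = (72 + 74 + 75 + 78 + 80 + 80)/6 = 76.5000
Numerator Σ_{t=1}^{5}(z_t−z̄)(z_{t+1}−z̄) = 30.2500
Denominator Σ(z_t−z̄)² = 55.5000
r_1 = 30.2500 / 55.5000 = 0.545

0.545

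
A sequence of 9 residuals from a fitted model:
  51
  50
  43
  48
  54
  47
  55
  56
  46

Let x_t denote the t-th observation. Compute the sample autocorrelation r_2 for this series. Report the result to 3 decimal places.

-0.301

Mean x̄ = (51 + 50 + 43 + 48 + 54 + 47 + 55 + 56 + 46)/9 = 50.0000
Numerator Σ_{t=1}^{7}(x_t−x̄)(x_{t+2}−x̄) = -47.0000
Denominator Σ(x_t−x̄)² = 156.0000
r_2 = -47.0000 / 156.0000 = -0.301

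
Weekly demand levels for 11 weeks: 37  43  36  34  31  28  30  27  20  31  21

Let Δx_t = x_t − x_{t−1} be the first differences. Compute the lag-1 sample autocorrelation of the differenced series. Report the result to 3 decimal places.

First differences Δx: 6, -7, -2, -3, -3, 2, -3, -7, 11, -10
Mean of differences = -1.6000
Numerator Σ(Δx_t−Δx̄)(Δx_{t+1}−Δx̄) = -212.7600
Denominator Σ(Δx_t−Δx̄)² = 364.4000
r_1(Δx) = -212.7600 / 364.4000 = -0.584

-0.584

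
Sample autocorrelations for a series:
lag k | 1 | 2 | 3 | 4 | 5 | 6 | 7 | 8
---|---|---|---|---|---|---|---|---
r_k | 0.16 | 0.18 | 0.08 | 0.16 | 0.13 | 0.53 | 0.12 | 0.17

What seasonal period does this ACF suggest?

6

The largest autocorrelation is r_6 = 0.53; the remaining lags stay at or below 0.18.
The dominant spike at lag 6 indicates a seasonal period of 6.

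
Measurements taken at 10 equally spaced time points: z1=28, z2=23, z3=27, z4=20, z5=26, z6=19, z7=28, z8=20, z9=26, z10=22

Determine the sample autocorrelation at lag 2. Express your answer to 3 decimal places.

Mean z̄ = (28 + 23 + 27 + 20 + 26 + 19 + 28 + 20 + 26 + 22)/10 = 23.9000
Numerator Σ_{t=1}^{8}(z_t−z̄)(z_{t+2}−z̄) = 85.5800
Denominator Σ(z_t−z̄)² = 110.9000
r_2 = 85.5800 / 110.9000 = 0.772

0.772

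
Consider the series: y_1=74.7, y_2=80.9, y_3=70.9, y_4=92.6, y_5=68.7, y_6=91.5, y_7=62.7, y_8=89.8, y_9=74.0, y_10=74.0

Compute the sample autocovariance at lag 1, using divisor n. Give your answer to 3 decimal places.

Mean ȳ = (74.7 + 80.9 + 70.9 + 92.6 + 68.7 + 91.5 + 62.7 + 89.8 + 74.0 + 74.0)/10 = 77.9800
Σ_{t=1}^{9}(y_t−ȳ)(y_{t+1}−ȳ) = -813.2984
γ_1 = -813.2984 / 10 = -81.330

-81.330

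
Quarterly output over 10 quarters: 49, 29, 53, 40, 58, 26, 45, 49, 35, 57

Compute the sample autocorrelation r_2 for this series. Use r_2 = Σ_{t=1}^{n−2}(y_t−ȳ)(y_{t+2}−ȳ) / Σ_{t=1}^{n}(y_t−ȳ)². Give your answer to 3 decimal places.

Mean ȳ = (49 + 29 + 53 + 40 + 58 + 26 + 45 + 49 + 35 + 57)/10 = 44.1000
Numerator Σ_{t=1}^{8}(y_t−ȳ)(y_{t+2}−ȳ) = 282.2800
Denominator Σ(y_t−ȳ)² = 1142.9000
r_2 = 282.2800 / 1142.9000 = 0.247

0.247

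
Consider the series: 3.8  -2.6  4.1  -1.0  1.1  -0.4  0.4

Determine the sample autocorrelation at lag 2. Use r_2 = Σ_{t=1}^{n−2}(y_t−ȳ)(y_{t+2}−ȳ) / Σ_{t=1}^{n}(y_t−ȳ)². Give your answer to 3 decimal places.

0.525

Mean ȳ = (3.8 − 2.6 + 4.1 − 1.0 + 1.1 − 0.4 + 0.4)/7 = 0.7714
Σ(y_t−ȳ)(y_{t+2}−ȳ) = (10.0808) + (5.9722) + (1.0937) + (2.0751) + (-0.1220) = 19.0998
Denominator Σ(y_t−ȳ)² = 36.3743
r_2 = 19.0998 / 36.3743 = 0.525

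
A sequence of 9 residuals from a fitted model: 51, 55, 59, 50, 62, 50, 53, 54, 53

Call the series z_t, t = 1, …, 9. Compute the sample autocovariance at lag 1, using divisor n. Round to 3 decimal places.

-8.730

Mean z̄ = (51 + 55 + 59 + 50 + 62 + 50 + 53 + 54 + 53)/9 = 54.1111
Σ_{t=1}^{8}(z_t−z̄)(z_{t+1}−z̄) = -78.5679
γ_1 = -78.5679 / 9 = -8.730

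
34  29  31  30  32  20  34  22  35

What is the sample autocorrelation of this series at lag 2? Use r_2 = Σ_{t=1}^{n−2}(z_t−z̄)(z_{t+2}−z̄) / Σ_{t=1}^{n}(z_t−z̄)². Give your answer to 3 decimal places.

0.499

Mean z̄ = (34 + 29 + 31 + 30 + 32 + 20 + 34 + 22 + 35)/9 = 29.6667
Numerator Σ_{t=1}^{7}(z_t−z̄)(z_{t+2}−z̄) = 112.7778
Denominator Σ(z_t−z̄)² = 226.0000
r_2 = 112.7778 / 226.0000 = 0.499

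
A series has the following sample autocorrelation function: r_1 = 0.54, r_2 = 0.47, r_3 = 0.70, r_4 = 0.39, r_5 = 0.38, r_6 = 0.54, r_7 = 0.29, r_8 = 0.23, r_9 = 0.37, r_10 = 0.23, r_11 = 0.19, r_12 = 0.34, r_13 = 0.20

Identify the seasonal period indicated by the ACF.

3

The largest autocorrelation is r_3 = 0.70; the remaining lags stay at or below 0.54. The elevated value at lag 1 (0.54), dropping to 0.47 at lag 2, reflects decaying short-term dependence rather than seasonality.
The dominant spike at lag 3 indicates a seasonal period of 3.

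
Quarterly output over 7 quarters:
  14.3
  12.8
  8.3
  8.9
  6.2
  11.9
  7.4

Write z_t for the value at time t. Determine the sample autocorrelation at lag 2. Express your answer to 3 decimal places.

0.066

Mean z̄ = (14.3 + 12.8 + 8.3 + 8.9 + 6.2 + 11.9 + 7.4)/7 = 9.9714
Deviations from mean: 4.3286, 2.8286, -1.6714, -1.0714, -3.7714, 1.9286, -2.5714
Σ(z_t−z̄)(z_{t+2}−z̄) = (-7.2349) + (-3.0306) + (6.3037) + (-2.0663) + (9.6980) = 3.6698
Denominator Σ(z_t−z̄)² = 55.2343
r_2 = 3.6698 / 55.2343 = 0.066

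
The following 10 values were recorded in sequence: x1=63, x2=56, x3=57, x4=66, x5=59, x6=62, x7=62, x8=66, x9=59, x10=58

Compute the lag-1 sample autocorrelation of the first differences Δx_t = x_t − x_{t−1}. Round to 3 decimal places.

First differences Δx: -7, 1, 9, -7, 3, 0, 4, -7, -1
Mean of differences = -0.5556
Numerator Σ(Δx_t−Δx̄)(Δx_{t+1}−Δx̄) = -101.6420
Denominator Σ(Δx_t−Δx̄)² = 252.2222
r_1(Δx) = -101.6420 / 252.2222 = -0.403

-0.403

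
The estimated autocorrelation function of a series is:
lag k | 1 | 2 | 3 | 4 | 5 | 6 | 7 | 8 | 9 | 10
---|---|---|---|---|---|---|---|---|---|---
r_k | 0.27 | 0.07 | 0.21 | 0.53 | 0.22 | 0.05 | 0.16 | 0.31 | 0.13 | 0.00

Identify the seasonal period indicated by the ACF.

The largest autocorrelation is r_4 = 0.53, with a weaker echo at lag 8 (0.31); the remaining lags stay at or below 0.27. The elevated value at lag 1 (0.27), dropping to 0.07 at lag 2, reflects decaying short-term dependence rather than seasonality.
The dominant spike at lag 4 indicates a seasonal period of 4.

4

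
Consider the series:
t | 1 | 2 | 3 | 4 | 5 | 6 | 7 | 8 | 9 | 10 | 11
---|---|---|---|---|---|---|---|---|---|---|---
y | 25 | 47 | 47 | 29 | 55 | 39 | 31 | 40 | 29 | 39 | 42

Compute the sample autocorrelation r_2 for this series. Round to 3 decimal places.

Mean ȳ = (25 + 47 + 47 + 29 + 55 + 39 + 31 + 40 + 29 + 39 + 42)/11 = 38.4545
Numerator Σ_{t=1}^{9}(y_t−ȳ)(y_{t+2}−ȳ) = -144.2314
Denominator Σ(y_t−ȳ)² = 850.7273
r_2 = -144.2314 / 850.7273 = -0.170

-0.170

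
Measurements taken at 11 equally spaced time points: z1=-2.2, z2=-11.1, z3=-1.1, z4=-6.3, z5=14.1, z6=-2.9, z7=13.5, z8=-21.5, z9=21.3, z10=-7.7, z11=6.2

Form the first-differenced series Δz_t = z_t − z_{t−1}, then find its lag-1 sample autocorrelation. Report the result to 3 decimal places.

First differences Δz: -8.9, 10.0, -5.2, 20.4, -17.0, 16.4, -35.0, 42.8, -29.0, 13.9
Mean of differences = 0.8400
Numerator Σ(Δz_t−Δz̄)(Δz_{t+1}−Δz̄) = -4592.5416
Denominator Σ(Δz_t−Δz̄)² = 5264.3640
r_1(Δz) = -4592.5416 / 5264.3640 = -0.872

-0.872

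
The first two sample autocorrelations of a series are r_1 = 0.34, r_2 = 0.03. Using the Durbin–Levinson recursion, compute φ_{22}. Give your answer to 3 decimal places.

-0.097

φ_{22} = (r_2 − r_1²) / (1 − r_1²)
r_1² = (0.34)² = 0.1156
Numerator = 0.03 − 0.1156 = -0.0856; denominator = 1 − 0.1156 = 0.8844
φ_{22} = -0.0856 / 0.8844 = -0.097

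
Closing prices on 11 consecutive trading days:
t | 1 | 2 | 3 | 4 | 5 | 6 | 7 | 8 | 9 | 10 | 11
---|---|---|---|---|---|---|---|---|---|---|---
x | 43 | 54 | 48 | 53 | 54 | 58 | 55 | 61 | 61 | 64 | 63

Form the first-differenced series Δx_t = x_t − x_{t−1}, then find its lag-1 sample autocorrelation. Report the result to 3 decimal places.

-0.673

First differences Δx: 11, -6, 5, 1, 4, -3, 6, 0, 3, -1
Mean of differences = 2.0000
Numerator Σ(Δx_t−Δx̄)(Δx_{t+1}−Δx̄) = -144.0000
Denominator Σ(Δx_t−Δx̄)² = 214.0000
r_1(Δx) = -144.0000 / 214.0000 = -0.673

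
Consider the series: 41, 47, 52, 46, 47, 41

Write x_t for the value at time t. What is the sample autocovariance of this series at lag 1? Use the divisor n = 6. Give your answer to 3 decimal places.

-0.241

Mean x̄ = (41 + 47 + 52 + 46 + 47 + 41)/6 = 45.6667
Σ_{t=1}^{5}(x_t−x̄)(x_{t+1}−x̄) = -1.4444
γ_1 = -1.4444 / 6 = -0.241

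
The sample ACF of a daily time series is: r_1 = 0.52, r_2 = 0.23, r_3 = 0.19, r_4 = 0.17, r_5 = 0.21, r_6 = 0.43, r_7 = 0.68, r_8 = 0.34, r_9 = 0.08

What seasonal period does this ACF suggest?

The largest autocorrelation is r_7 = 0.68; the remaining lags stay at or below 0.52. The elevated value at lag 1 (0.52), dropping to 0.23 at lag 2, reflects decaying short-term dependence rather than seasonality.
The dominant spike at lag 7 indicates a seasonal period of 7.

7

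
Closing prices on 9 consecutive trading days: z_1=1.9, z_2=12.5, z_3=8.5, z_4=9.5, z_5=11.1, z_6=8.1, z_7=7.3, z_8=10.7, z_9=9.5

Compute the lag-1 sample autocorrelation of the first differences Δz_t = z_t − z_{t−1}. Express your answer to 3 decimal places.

First differences Δz: 10.6, -4.0, 1.0, 1.6, -3.0, -0.8, 3.4, -1.2
Mean of differences = 0.9500
Numerator Σ(Δz_t−Δz̄)(Δz_{t+1}−Δz̄) = -53.1925
Denominator Σ(Δz_t−Δz̄)² = 147.3400
r_1(Δz) = -53.1925 / 147.3400 = -0.361

-0.361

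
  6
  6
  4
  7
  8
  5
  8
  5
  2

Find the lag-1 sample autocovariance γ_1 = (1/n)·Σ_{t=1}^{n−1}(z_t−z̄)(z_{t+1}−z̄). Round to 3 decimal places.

-0.198

Mean z̄ = (6 + 6 + 4 + 7 + 8 + 5 + 8 + 5 + 2)/9 = 5.6667
Σ_{t=1}^{8}(z_t−z̄)(z_{t+1}−z̄) = -1.7778
γ_1 = -1.7778 / 9 = -0.198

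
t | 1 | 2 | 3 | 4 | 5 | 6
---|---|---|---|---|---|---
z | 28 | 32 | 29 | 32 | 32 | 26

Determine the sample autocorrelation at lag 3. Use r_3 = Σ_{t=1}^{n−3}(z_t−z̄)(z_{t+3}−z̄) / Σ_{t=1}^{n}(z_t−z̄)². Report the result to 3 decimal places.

Mean z̄ = (28 + 32 + 29 + 32 + 32 + 26)/6 = 29.8333
Σ(z_t−z̄)(z_{t+3}−z̄) = (-3.9722) + (4.6944) + (3.1944) = 3.9167
Denominator Σ(z_t−z̄)² = 32.8333
r_3 = 3.9167 / 32.8333 = 0.119

0.119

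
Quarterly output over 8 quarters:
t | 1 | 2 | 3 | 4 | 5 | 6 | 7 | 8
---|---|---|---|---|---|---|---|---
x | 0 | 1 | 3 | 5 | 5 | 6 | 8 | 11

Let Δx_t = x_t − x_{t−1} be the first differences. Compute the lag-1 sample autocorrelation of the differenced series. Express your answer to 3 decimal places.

First differences Δx: 1, 2, 2, 0, 1, 2, 3
Mean of differences = 1.5714
Numerator Σ(Δx_t−Δx̄)(Δx_{t+1}−Δx̄) = 0.5306
Denominator Σ(Δx_t−Δx̄)² = 5.7143
r_1(Δx) = 0.5306 / 5.7143 = 0.093

0.093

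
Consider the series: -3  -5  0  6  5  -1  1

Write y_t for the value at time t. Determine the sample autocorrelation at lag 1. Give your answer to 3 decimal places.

Mean ȳ = (-3 − 5 + 0 + 6 + 5 − 1 + 1)/7 = 0.4286
Numerator Σ_{t=1}^{6}(y_t−ȳ)(y_{t+1}−ȳ) = 36.6735
Denominator Σ(y_t−ȳ)² = 95.7143
r_1 = 36.6735 / 95.7143 = 0.383

0.383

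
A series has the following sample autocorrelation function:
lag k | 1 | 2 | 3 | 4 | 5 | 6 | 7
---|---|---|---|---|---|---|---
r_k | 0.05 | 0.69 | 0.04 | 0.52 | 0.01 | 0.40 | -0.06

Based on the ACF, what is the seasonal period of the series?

The largest autocorrelation is r_2 = 0.69, with weaker echoes at lags 4 (0.52) and 6 (0.40); the remaining lags stay at or below 0.05.
The dominant spike at lag 2 indicates a seasonal period of 2.

2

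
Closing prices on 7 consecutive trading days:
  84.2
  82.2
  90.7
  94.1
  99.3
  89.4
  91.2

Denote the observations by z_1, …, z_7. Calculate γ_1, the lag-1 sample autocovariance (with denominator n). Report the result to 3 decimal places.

10.509

Mean z̄ = (84.2 + 82.2 + 90.7 + 94.1 + 99.3 + 89.4 + 91.2)/7 = 90.1571
Deviations: -5.9571, -7.9571, 0.5429, 3.9429, 9.1429, -0.7571, 1.0429
Σ_{t=1}^{6}(z_t−z̄)(z_{t+1}−z̄) = 73.5596
γ_1 = 73.5596 / 7 = 10.509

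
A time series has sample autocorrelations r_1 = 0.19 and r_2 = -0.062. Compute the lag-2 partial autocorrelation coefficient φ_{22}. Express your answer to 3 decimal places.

-0.102

φ_{22} = (r_2 − r_1²) / (1 − r_1²)
r_1² = (0.19)² = 0.0361
Numerator = -0.062 − 0.0361 = -0.0981; denominator = 1 − 0.0361 = 0.9639
φ_{22} = -0.0981 / 0.9639 = -0.102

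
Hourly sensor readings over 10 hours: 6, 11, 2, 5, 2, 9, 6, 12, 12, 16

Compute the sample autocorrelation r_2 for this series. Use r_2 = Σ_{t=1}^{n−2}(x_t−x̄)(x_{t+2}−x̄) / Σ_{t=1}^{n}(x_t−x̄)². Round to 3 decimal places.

Mean x̄ = (6 + 11 + 2 + 5 + 2 + 9 + 6 + 12 + 12 + 16)/10 = 8.1000
Numerator Σ_{t=1}^{8}(x_t−x̄)(x_{t+2}−x̄) = 77.1800
Denominator Σ(x_t−x̄)² = 194.9000
r_2 = 77.1800 / 194.9000 = 0.396

0.396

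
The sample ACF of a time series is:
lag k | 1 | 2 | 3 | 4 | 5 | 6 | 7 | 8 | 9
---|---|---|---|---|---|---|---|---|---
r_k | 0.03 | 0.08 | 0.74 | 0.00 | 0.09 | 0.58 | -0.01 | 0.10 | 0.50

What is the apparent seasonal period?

The largest autocorrelation is r_3 = 0.74, with weaker echoes at lags 6 (0.58) and 9 (0.50); the remaining lags stay at or below 0.10.
The dominant spike at lag 3 indicates a seasonal period of 3.

3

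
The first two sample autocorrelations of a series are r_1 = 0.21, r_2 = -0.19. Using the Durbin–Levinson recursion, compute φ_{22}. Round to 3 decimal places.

-0.245

φ_{22} = (r_2 − r_1²) / (1 − r_1²)
r_1² = (0.21)² = 0.0441
Numerator = -0.19 − 0.0441 = -0.2341; denominator = 1 − 0.0441 = 0.9559
φ_{22} = -0.2341 / 0.9559 = -0.245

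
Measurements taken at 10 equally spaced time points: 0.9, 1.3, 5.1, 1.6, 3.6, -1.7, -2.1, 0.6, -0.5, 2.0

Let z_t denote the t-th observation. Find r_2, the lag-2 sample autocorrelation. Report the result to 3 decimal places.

Mean z̄ = (0.9 + 1.3 + 5.1 + 1.6 + 3.6 − 1.7 − 2.1 + 0.6 − 0.5 + 2.0)/10 = 1.0800
Numerator Σ_{t=1}^{8}(z_t−z̄)(z_{t+2}−z̄) = 5.9792
Denominator Σ(z_t−z̄)² = 44.2760
r_2 = 5.9792 / 44.2760 = 0.135

0.135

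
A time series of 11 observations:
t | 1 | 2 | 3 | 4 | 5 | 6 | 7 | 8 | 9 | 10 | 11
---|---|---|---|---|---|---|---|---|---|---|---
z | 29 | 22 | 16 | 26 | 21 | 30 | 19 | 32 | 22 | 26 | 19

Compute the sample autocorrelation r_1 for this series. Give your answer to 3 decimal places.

Mean z̄ = (29 + 22 + 16 + 26 + 21 + 30 + 19 + 32 + 22 + 26 + 19)/11 = 23.8182
Numerator Σ_{t=1}^{10}(z_t−z̄)(z_{t+1}−z̄) = -134.3967
Denominator Σ(z_t−z̄)² = 263.6364
r_1 = -134.3967 / 263.6364 = -0.510

-0.510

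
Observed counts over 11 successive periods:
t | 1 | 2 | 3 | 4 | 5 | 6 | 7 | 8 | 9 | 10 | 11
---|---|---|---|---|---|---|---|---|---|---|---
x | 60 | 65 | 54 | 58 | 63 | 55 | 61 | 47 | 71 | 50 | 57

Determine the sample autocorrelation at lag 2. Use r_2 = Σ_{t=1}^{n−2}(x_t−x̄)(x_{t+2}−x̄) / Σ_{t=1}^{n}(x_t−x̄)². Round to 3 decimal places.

Mean x̄ = (60 + 65 + 54 + 58 + 63 + 55 + 61 + 47 + 71 + 50 + 57)/11 = 58.2727
Numerator Σ_{t=1}^{9}(x_t−x̄)(x_{t+2}−x̄) = 133.0331
Denominator Σ(x_t−x̄)² = 466.1818
r_2 = 133.0331 / 466.1818 = 0.285

0.285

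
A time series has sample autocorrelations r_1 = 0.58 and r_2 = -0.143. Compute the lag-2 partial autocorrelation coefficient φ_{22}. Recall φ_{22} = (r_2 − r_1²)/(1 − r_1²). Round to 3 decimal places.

φ_{22} = (r_2 − r_1²) / (1 − r_1²)
r_1² = (0.58)² = 0.3364
Numerator = -0.143 − 0.3364 = -0.4794; denominator = 1 − 0.3364 = 0.6636
φ_{22} = -0.4794 / 0.6636 = -0.722

-0.722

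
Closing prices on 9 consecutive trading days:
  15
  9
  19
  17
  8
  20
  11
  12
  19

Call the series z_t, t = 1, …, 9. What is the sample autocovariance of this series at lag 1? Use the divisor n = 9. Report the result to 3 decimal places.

Mean z̄ = (15 + 9 + 19 + 17 + 8 + 20 + 11 + 12 + 19)/9 = 14.4444
Σ_{t=1}^{8}(z_t−z̄)(z_{t+1}−z̄) = -90.3086
γ_1 = -90.3086 / 9 = -10.034

-10.034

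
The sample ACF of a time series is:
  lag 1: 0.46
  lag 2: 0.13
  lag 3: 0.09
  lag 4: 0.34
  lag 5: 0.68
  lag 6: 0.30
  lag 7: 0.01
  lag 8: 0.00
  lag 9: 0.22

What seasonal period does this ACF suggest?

The largest autocorrelation is r_5 = 0.68; the remaining lags stay at or below 0.46. The elevated value at lag 1 (0.46), dropping to 0.13 at lag 2, reflects decaying short-term dependence rather than seasonality.
The dominant spike at lag 5 indicates a seasonal period of 5.

5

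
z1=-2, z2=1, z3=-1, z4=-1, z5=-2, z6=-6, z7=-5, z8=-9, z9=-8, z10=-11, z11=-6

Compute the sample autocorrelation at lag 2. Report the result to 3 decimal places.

0.499

Mean z̄ = (-2 + 1 − 1 − 1 − 2 − 6 − 5 − 9 − 8 − 11 − 6)/11 = -4.5455
Numerator Σ_{t=1}^{9}(z_t−z̄)(z_{t+2}−z̄) = 73.2231
Denominator Σ(z_t−z̄)² = 146.7273
r_2 = 73.2231 / 146.7273 = 0.499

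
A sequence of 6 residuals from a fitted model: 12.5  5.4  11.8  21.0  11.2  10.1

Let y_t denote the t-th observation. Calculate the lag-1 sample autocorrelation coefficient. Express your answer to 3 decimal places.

Mean ȳ = (12.5 + 5.4 + 11.8 + 21.0 + 11.2 + 10.1)/6 = 12.0000
Numerator Σ_{t=1}^{5}(y_t−ȳ)(y_{t+1}−ȳ) = -9.4600
Denominator Σ(y_t−ȳ)² = 129.1000
r_1 = -9.4600 / 129.1000 = -0.073

-0.073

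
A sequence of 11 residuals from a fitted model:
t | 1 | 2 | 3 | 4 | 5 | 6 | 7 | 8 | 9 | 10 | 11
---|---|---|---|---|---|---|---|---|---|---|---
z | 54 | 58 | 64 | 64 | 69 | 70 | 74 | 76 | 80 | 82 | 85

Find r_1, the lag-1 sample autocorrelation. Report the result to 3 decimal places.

Mean z̄ = (54 + 58 + 64 + 64 + 69 + 70 + 74 + 76 + 80 + 82 + 85)/11 = 70.5455
Numerator Σ_{t=1}^{10}(z_t−z̄)(z_{t+1}−z̄) = 685.8843
Denominator Σ(z_t−z̄)² = 990.7273
r_1 = 685.8843 / 990.7273 = 0.692

0.692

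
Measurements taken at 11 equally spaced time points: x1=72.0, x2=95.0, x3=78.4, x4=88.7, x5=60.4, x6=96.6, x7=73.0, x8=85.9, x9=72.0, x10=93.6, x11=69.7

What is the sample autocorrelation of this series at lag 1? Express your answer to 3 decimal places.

-0.765

Mean x̄ = (72.0 + 95.0 + 78.4 + 88.7 + 60.4 + 96.6 + 73.0 + 85.9 + 72.0 + 93.6 + 69.7)/11 = 80.4818
Numerator Σ_{t=1}^{10}(x_t−x̄)(x_{t+1}−x̄) = -1118.9831
Denominator Σ(x_t−x̄)² = 1463.2764
r_1 = -1118.9831 / 1463.2764 = -0.765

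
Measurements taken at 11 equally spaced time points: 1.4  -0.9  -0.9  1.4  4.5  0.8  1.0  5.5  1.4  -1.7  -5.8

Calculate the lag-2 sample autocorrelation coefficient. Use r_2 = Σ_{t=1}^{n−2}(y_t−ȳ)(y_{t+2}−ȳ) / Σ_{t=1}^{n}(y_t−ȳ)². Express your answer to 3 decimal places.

Mean ȳ = (1.4 − 0.9 − 0.9 + 1.4 + 4.5 + 0.8 + 1.0 + 5.5 + 1.4 − 1.7 − 5.8)/11 = 0.6091
Numerator Σ_{t=1}^{9}(y_t−ȳ)(y_{t+2}−ȳ) = -21.7065
Denominator Σ(y_t−ȳ)² = 92.0891
r_2 = -21.7065 / 92.0891 = -0.236

-0.236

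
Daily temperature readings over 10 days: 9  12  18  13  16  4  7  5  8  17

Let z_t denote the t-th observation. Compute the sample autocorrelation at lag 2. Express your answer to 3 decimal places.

0.029

Mean z̄ = (9 + 12 + 18 + 13 + 16 + 4 + 7 + 5 + 8 + 17)/10 = 10.9000
Numerator Σ_{t=1}^{8}(z_t−z̄)(z_{t+2}−z̄) = 6.6800
Denominator Σ(z_t−z̄)² = 228.9000
r_2 = 6.6800 / 228.9000 = 0.029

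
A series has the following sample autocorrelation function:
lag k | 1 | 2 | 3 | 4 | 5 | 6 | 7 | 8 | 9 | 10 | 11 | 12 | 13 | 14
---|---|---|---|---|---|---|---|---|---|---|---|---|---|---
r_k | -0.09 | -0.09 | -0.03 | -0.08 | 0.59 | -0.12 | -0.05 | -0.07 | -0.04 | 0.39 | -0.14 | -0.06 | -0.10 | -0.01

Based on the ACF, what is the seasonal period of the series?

The largest autocorrelation is r_5 = 0.59, with a weaker echo at lag 10 (0.39); the remaining lags stay at or below -0.01.
The dominant spike at lag 5 indicates a seasonal period of 5.

5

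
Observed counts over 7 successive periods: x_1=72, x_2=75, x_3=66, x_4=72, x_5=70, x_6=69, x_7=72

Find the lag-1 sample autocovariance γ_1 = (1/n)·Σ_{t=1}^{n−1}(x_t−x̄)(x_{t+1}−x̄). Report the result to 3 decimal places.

-3.207

Mean x̄ = (72 + 75 + 66 + 72 + 70 + 69 + 72)/7 = 70.8571
Deviations: 1.1429, 4.1429, -4.8571, 1.1429, -0.8571, -1.8571, 1.1429
Σ_{t=1}^{6}(x_t−x̄)(x_{t+1}−x̄) = -22.4490
γ_1 = -22.4490 / 7 = -3.207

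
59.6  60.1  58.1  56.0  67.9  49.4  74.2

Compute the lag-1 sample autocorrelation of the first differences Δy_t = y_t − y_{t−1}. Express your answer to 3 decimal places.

-0.635

First differences Δy: 0.5, -2.0, -2.1, 11.9, -18.5, 24.8
Mean of differences = 2.4333
Numerator Σ(Δy_t−Δȳ)(Δy_{t+1}−Δȳ) = -680.6244
Denominator Σ(Δy_t−Δȳ)² = 1072.0333
r_1(Δy) = -680.6244 / 1072.0333 = -0.635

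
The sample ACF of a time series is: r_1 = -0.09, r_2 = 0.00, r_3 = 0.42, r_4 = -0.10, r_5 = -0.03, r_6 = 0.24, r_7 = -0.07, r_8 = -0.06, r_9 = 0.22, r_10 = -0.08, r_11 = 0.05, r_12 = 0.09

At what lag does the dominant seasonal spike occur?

3

The largest autocorrelation is r_3 = 0.42, with weaker echoes at lags 6 (0.24) and 9 (0.22); the remaining lags stay at or below 0.09.
The dominant spike at lag 3 indicates a seasonal period of 3.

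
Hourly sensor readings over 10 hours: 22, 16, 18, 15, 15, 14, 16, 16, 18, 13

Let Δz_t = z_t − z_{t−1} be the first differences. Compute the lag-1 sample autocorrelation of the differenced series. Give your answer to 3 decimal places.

First differences Δz: -6, 2, -3, 0, -1, 2, 0, 2, -5
Mean of differences = -1.0000
Numerator Σ(Δz_t−Δz̄)(Δz_{t+1}−Δz̄) = -29.0000
Denominator Σ(Δz_t−Δz̄)² = 74.0000
r_1(Δz) = -29.0000 / 74.0000 = -0.392

-0.392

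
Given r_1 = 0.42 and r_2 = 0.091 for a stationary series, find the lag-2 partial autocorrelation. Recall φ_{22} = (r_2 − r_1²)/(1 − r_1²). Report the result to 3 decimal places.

φ_{22} = (r_2 − r_1²) / (1 − r_1²)
r_1² = (0.42)² = 0.1764
Numerator = 0.091 − 0.1764 = -0.0854; denominator = 1 − 0.1764 = 0.8236
φ_{22} = -0.0854 / 0.8236 = -0.104

-0.104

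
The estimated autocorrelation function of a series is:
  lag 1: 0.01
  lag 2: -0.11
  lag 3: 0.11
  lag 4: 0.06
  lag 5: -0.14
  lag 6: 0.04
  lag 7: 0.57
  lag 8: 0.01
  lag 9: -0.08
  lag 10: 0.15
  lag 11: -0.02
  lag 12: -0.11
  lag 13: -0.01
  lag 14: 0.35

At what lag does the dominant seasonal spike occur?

7

The largest autocorrelation is r_7 = 0.57, with a weaker echo at lag 14 (0.35); the remaining lags stay at or below 0.15.
The dominant spike at lag 7 indicates a seasonal period of 7.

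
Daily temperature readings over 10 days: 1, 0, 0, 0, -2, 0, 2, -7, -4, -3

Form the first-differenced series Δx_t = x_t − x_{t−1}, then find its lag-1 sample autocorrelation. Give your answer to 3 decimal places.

First differences Δx: -1, 0, 0, -2, 2, 2, -9, 3, 1
Mean of differences = -0.4444
Numerator Σ(Δx_t−Δx̄)(Δx_{t+1}−Δx̄) = -43.9753
Denominator Σ(Δx_t−Δx̄)² = 102.2222
r_1(Δx) = -43.9753 / 102.2222 = -0.430

-0.430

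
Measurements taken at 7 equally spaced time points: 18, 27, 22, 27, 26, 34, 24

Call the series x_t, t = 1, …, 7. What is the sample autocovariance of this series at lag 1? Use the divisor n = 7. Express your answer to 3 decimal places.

-4.128

Mean x̄ = (18 + 27 + 22 + 27 + 26 + 34 + 24)/7 = 25.4286
Deviations: -7.4286, 1.5714, -3.4286, 1.5714, 0.5714, 8.5714, -1.4286
Σ_{t=1}^{6}(x_t−x̄)(x_{t+1}−x̄) = -28.8980
γ_1 = -28.8980 / 7 = -4.128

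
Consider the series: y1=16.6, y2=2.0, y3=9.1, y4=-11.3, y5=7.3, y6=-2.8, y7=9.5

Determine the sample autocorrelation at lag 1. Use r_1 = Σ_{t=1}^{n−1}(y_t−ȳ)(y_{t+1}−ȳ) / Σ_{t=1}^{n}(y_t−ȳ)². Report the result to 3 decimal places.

-0.429

Mean ȳ = (16.6 + 2.0 + 9.1 − 11.3 + 7.3 − 2.8 + 9.5)/7 = 4.3429
Deviations from mean: 12.2571, -2.3429, 4.7571, -15.6429, 2.9571, -7.1429, 5.1571
Numerator Σ_{t=1}^{6}(y_t−ȳ)(y_{t+1}−ȳ) = -218.4947
Denominator Σ(y_t−ȳ)² = 509.4171
r_1 = -218.4947 / 509.4171 = -0.429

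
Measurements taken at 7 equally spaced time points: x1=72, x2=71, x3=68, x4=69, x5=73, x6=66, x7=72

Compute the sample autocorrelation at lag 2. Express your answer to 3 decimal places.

-0.027

Mean x̄ = (72 + 71 + 68 + 69 + 73 + 66 + 72)/7 = 70.1429
Deviations from mean: 1.8571, 0.8571, -2.1429, -1.1429, 2.8571, -4.1429, 1.8571
Numerator Σ_{t=1}^{5}(x_t−x̄)(x_{t+2}−x̄) = -1.0408
Denominator Σ(x_t−x̄)² = 38.8571
r_2 = -1.0408 / 38.8571 = -0.027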